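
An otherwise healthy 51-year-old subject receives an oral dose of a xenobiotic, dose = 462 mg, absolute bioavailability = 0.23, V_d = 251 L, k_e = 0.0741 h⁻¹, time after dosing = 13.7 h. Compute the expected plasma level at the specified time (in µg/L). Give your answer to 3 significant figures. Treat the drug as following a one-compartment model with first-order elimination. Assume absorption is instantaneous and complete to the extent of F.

Amount reaching circulation = F × Dose = 0.23 × 462.0 = 106.3 mg
C₀ = F·Dose / Vd = 106.3 / 251 = 0.4235 mg/L
C = C₀ · e^(−k·t) = 0.4235 × e^(−0.07410 × 13.7)
  = 0.4235 × 0.3623 = 0.1534 mg/L
Convert: 0.1534 mg/L × 1000 = 153.4 µg/L

153 µg/L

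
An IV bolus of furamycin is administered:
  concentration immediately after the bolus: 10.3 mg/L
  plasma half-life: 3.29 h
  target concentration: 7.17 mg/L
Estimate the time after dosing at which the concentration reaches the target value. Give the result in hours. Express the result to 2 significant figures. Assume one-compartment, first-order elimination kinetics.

k = ln2 / t½ = 0.693147 / 3.29 = 0.2107 h⁻¹
t = ln(C₀ / C) / k = ln(10.30 / 7.17) / 0.2107
  = ln(1.437) / 0.2107 = 0.3626 / 0.2107 = 1.721 h

1.7 h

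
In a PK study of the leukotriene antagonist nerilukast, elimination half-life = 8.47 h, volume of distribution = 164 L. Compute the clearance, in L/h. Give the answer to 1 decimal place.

k = ln2 / t½ = 0.693147 / 8.47 = 0.08184 h⁻¹
CL = k × Vd = 0.08184 × 164 = 13.42 L/h

13.4 L/h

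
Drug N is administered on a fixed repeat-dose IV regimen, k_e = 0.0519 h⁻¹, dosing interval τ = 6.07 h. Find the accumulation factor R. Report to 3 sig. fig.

3.70

e^(−kτ) = e^(−0.05190 × 6.07) = 0.7298
Accumulation ratio R = 1 / (1 − e^(−kτ)) = 1 / (1 − 0.7298) = 3.701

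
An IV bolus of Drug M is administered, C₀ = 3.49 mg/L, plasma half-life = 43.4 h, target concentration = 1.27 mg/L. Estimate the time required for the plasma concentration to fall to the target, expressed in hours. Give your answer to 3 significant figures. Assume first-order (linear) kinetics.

k = ln2 / t½ = 0.693147 / 43.4 = 0.01597 h⁻¹
t = ln(C₀ / C) / k = ln(3.490 / 1.27) / 0.01597
  = ln(2.748) / 0.01597 = 1.011 / 0.01597 = 63.31 h

63.3 h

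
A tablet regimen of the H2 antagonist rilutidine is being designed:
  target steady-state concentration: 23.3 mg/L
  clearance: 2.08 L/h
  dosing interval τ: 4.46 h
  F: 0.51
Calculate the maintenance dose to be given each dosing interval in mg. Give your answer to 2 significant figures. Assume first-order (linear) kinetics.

420 mg

At steady state, F × (Dose/τ) = Css × CL.
Dose = Css × CL × τ / F = 23.3 × 2.080 × 4.46 / 0.51 = 423.8 mg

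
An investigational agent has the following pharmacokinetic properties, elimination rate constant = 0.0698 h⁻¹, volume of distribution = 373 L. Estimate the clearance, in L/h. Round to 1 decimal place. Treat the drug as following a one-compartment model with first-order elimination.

26.0 L/h

CL = k × Vd = 0.0698 × 373 = 26.04 L/h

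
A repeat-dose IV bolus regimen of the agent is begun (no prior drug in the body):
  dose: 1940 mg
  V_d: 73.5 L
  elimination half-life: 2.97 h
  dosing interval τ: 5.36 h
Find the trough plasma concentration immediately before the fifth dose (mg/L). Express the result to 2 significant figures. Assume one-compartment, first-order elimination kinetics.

11 mg/L

C₀ per dose = Dose / Vd = 1940 / 73.5 = 26.39 mg/L
k = ln2 / t½ = 0.693147 / 2.97 = 0.2334 h⁻¹
Fraction remaining after one interval: r = e^(−kτ) = e^(−0.2334 × 5.36) = 0.2862
Before dose 5, 4 doses have been given (aged 1τ, 2τ, 3τ, 4τ).
C_trough = C₀ × (r + r² + … + r^4) = C₀ × r(1−r^4)/(1−r)
        = 26.39 × 0.2862 × (1 − 0.006709) / (1 − 0.2862) = 10.51 mg/L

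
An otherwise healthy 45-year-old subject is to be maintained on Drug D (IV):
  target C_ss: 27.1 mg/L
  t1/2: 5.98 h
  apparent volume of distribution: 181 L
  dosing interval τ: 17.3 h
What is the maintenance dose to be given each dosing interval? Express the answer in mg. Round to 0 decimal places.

9836 mg

k = ln2 / t½ = 0.693147 / 5.98 = 0.1159 h⁻¹
CL = k × Vd = 0.1159 × 181 = 20.98 L/h
At steady state, Dose/τ = Css × CL.
Dose = Css × CL × τ = 27.1 × 20.98 × 17.3 = 9836 mg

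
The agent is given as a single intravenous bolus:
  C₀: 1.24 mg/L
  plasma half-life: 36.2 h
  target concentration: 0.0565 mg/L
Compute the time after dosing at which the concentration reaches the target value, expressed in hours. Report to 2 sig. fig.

k = ln2 / t½ = 0.693147 / 36.2 = 0.01915 h⁻¹
t = ln(C₀ / C) / k = ln(1.240 / 0.0565) / 0.01915
  = ln(21.95) / 0.01915 = 3.089 / 0.01915 = 161.3 h

160 h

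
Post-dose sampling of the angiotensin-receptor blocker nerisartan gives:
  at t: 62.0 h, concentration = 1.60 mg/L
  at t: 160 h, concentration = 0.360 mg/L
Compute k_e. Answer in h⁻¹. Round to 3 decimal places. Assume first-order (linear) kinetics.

k = ln(C₁/C₂) / (t₂ − t₁) = ln(1.60/0.360) / (160 − 62.0)
  = 1.492 / 98.00 = 0.01522 h⁻¹

0.015 h⁻¹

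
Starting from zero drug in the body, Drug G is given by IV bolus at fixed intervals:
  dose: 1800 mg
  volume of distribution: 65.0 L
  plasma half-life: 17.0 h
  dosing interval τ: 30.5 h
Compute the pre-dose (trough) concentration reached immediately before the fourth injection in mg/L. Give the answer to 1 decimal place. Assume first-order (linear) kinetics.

11.0 mg/L

C₀ per dose = Dose / Vd = 1800 / 65.0 = 27.69 mg/L
k = ln2 / t½ = 0.693147 / 17.0 = 0.04077 h⁻¹
Fraction remaining after one interval: r = e^(−kτ) = e^(−0.04077 × 30.5) = 0.2884
Before dose 4, 3 doses have been given (aged 1τ, 2τ, 3τ).
C_trough = C₀ × (r + r² + … + r^3) = C₀ × r(1−r^3)/(1−r)
        = 27.69 × 0.2884 × (1 − 0.02399) / (1 − 0.2884) = 10.95 mg/L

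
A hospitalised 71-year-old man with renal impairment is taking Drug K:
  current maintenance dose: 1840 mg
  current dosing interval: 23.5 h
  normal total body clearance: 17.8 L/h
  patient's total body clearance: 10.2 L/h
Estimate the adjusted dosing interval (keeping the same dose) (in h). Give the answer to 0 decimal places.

41 h

To keep the same average steady-state level, dosing rate must scale with clearance.
CL ratio = 10.2 / 17.8 = 0.5730
New interval (same dose) = 23.5 / 0.5730 = 41.01 h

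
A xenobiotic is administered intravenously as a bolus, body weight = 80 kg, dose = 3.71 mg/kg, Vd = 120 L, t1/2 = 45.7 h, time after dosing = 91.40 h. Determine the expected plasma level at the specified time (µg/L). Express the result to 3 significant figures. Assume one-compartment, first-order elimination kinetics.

Total dose = 3.71 × 80 = 296.8 mg
C₀ = Dose / Vd = 296.8 / 120 = 2.473 mg/L
k = ln2 / t½ = 0.693147 / 45.7 = 0.01517 h⁻¹
t / t½ = 91.40 / 45.7 = 2 half-lives
C = C₀ × (1/2)^2 = 2.473 × 0.2500 = 0.6183 mg/L
Convert: 0.6183 mg/L × 1000 = 618.3 µg/L

618 µg/L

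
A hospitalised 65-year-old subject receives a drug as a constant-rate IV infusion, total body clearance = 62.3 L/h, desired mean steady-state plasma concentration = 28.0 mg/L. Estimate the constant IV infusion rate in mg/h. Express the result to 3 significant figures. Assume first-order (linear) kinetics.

At steady state, infusion rate R₀ = Css × CL = 28.0 × 62.30 = 1744 mg/h

1740 mg/h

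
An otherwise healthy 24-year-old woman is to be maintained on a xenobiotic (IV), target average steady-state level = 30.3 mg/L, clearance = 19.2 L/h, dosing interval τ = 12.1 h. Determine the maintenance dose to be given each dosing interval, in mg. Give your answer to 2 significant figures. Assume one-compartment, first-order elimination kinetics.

7000 mg

At steady state, Dose/τ = Css × CL.
Dose = Css × CL × τ = 30.3 × 19.20 × 12.1 = 7039 mg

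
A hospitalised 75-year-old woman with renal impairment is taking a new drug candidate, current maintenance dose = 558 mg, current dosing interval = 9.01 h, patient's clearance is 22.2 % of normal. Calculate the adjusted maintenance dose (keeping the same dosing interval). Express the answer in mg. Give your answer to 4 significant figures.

123.9 mg

To keep the same average steady-state level, dosing rate must scale with clearance.
CL ratio = 22.2 / 100 = 0.2220
New dose (same interval) = 558 × 0.2220 = 123.9 mg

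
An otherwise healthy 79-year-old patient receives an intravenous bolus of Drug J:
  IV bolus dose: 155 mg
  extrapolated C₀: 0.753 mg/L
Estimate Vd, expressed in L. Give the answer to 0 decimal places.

206 L

Vd = Dose / C₀ = 155.0 / 0.753 = 205.8 L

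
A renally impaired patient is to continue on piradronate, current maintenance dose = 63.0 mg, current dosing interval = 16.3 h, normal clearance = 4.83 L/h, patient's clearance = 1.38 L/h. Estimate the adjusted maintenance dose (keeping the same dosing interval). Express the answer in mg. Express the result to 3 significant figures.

18.0 mg

To keep the same average steady-state level, dosing rate must scale with clearance.
CL ratio = 1.38 / 4.83 = 0.2857
New dose (same interval) = 63.0 × 0.2857 = 18.00 mg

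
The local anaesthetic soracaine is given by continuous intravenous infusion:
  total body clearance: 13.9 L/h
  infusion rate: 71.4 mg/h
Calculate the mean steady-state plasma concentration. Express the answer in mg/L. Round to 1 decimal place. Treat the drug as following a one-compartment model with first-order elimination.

At steady state Css = R₀ / CL = 71.4 / 13.90 = 5.137 mg/L

5.1 mg/L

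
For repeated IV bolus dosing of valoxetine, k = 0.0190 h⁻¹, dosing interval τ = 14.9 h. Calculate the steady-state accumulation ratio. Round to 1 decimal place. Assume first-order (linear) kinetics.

4.1

e^(−kτ) = e^(−0.01900 × 14.9) = 0.7534
Accumulation ratio R = 1 / (1 − e^(−kτ)) = 1 / (1 − 0.7534) = 4.055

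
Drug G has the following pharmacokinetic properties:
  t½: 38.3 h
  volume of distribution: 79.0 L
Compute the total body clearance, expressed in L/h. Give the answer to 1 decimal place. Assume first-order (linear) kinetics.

k = ln2 / t½ = 0.693147 / 38.3 = 0.01810 h⁻¹
CL = k × Vd = 0.01810 × 79.0 = 1.430 L/h

1.4 L/h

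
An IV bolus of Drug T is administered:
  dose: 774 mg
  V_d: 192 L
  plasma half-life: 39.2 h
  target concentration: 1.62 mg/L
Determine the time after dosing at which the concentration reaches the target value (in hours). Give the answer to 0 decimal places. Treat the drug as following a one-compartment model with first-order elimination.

52 h

C₀ = Dose / Vd = 774.0 / 192 = 4.031 mg/L
k = ln2 / t½ = 0.693147 / 39.2 = 0.01768 h⁻¹
t = ln(C₀ / C) / k = ln(4.031 / 1.62) / 0.01768
  = ln(2.488) / 0.01768 = 0.9115 / 0.01768 = 51.56 h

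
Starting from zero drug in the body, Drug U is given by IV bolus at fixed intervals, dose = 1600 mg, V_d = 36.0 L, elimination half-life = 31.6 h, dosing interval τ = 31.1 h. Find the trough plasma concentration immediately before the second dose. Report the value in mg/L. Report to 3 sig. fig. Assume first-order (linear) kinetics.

C₀ per dose = Dose / Vd = 1600 / 36.0 = 44.44 mg/L
k = ln2 / t½ = 0.693147 / 31.6 = 0.02194 h⁻¹
Fraction remaining after one interval: r = e^(−kτ) = e^(−0.02194 × 31.1) = 0.5054
Before dose 2, 1 dose has been given (aged 1τ).
C_trough = C₀ × r = 44.44 × 0.5054 = 22.46 mg/L

22.5 mg/L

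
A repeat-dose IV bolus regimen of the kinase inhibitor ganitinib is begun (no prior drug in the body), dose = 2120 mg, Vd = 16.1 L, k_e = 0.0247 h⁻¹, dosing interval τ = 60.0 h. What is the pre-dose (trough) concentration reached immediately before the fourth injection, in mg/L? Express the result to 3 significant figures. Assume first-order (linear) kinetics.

C₀ per dose = Dose / Vd = 2120 / 16.1 = 131.7 mg/L
Fraction remaining after one interval: r = e^(−kτ) = e^(−0.02470 × 60.0) = 0.2272
Before dose 4, 3 doses have been given (aged 1τ, 2τ, 3τ).
C_trough = C₀ × (r + r² + … + r^3) = C₀ × r(1−r^3)/(1−r)
        = 131.7 × 0.2272 × (1 − 0.01173) / (1 − 0.2272) = 38.27 mg/L

38.3 mg/L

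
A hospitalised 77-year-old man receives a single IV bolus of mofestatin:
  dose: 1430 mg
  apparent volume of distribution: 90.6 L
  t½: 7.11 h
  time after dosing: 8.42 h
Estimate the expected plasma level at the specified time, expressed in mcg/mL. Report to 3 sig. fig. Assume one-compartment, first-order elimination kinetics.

C₀ = Dose / Vd = 1430 / 90.6 = 15.78 mg/L
k = ln2 / t½ = 0.693147 / 7.11 = 0.09749 h⁻¹
C = C₀ · e^(−k·t) = 15.78 × e^(−0.09749 × 8.42)
  = 15.78 × 0.4401 = 6.945 mg/L
(6.945 mg/L = 6.945 mcg/mL)

6.95 mcg/mL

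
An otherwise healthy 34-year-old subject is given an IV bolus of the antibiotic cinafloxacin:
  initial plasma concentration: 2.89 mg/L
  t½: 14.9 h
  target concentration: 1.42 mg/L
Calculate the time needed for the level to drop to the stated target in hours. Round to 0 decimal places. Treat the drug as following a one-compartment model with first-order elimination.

k = ln2 / t½ = 0.693147 / 14.9 = 0.04652 h⁻¹
t = ln(C₀ / C) / k = ln(2.890 / 1.42) / 0.04652
  = ln(2.035) / 0.04652 = 0.7105 / 0.04652 = 15.27 h

15 h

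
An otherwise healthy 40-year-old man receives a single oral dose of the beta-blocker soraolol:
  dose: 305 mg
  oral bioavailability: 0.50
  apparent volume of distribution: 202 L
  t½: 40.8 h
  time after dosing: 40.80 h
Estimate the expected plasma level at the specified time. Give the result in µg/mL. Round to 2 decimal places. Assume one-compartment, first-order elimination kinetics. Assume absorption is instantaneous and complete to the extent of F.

Amount reaching circulation = F × Dose = 0.50 × 305.0 = 152.5 mg
C₀ = F·Dose / Vd = 152.5 / 202 = 0.7550 mg/L
k = ln2 / t½ = 0.693147 / 40.8 = 0.01699 h⁻¹
t / t½ = 40.80 / 40.8 = 1 half-lives
C = C₀ × (1/2)^1 = 0.7550 × 0.5000 = 0.3775 mg/L
(0.3775 mg/L = 0.3775 µg/mL)

0.38 µg/mL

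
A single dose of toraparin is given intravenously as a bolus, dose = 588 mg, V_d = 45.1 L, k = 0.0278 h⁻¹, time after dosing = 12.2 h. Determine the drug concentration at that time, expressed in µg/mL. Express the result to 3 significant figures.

9.29 µg/mL

C₀ = Dose / Vd = 588.0 / 45.1 = 13.04 mg/L
C = C₀ · e^(−k·t) = 13.04 × e^(−0.02780 × 12.2)
  = 13.04 × 0.7124 = 9.290 mg/L
(9.290 mg/L = 9.290 µg/mL)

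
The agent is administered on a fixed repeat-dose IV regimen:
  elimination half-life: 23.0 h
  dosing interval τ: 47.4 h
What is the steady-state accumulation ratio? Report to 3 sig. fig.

1.32

k = ln2 / t½ = 0.693147 / 23.0 = 0.03014 h⁻¹
e^(−kτ) = e^(−0.03014 × 47.4) = 0.2396
Accumulation ratio R = 1 / (1 − e^(−kτ)) = 1 / (1 − 0.2396) = 1.315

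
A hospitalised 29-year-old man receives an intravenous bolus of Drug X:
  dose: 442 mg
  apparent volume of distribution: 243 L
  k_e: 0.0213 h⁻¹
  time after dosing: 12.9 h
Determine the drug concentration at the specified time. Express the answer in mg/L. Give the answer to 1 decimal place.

1.4 mg/L

C₀ = Dose / Vd = 442.0 / 243 = 1.819 mg/L
C = C₀ · e^(−k·t) = 1.819 × e^(−0.02130 × 12.9)
  = 1.819 × 0.7597 = 1.382 mg/L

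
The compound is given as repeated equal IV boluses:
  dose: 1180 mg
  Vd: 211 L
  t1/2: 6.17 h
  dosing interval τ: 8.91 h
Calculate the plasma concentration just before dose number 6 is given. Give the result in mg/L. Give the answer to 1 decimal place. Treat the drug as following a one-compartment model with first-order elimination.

3.2 mg/L

C₀ per dose = Dose / Vd = 1180 / 211 = 5.592 mg/L
k = ln2 / t½ = 0.693147 / 6.17 = 0.1123 h⁻¹
Fraction remaining after one interval: r = e^(−kτ) = e^(−0.1123 × 8.91) = 0.3677
Before dose 6, 5 doses have been given (aged 1τ, 2τ, 3τ, 4τ, 5τ).
C_trough = C₀ × (r + r² + … + r^5) = C₀ × r(1−r^5)/(1−r)
        = 5.592 × 0.3677 × (1 − 0.006722) / (1 − 0.3677) = 3.230 mg/L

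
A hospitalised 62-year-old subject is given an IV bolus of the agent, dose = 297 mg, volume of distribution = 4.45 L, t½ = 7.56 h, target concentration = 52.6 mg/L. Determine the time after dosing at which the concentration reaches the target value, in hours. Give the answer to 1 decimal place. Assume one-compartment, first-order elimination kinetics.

2.6 h

C₀ = Dose / Vd = 297.0 / 4.45 = 66.74 mg/L
k = ln2 / t½ = 0.693147 / 7.56 = 0.09169 h⁻¹
t = ln(C₀ / C) / k = ln(66.74 / 52.6) / 0.09169
  = ln(1.269) / 0.09169 = 0.2382 / 0.09169 = 2.598 h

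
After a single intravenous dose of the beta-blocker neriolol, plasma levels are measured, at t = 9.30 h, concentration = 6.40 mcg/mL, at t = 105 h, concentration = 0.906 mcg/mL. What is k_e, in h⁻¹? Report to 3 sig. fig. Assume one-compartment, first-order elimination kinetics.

0.0204 h⁻¹

k = ln(C₁/C₂) / (t₂ − t₁) = ln(6.40/0.906) / (105 − 9.30)
  = 1.955 / 95.70 = 0.02043 h⁻¹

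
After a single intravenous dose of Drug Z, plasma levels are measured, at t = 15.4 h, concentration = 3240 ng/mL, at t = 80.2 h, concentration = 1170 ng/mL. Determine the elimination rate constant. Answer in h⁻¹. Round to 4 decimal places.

0.0157 h⁻¹

k = ln(C₁/C₂) / (t₂ − t₁) = ln(3240/1170) / (80.2 − 15.4)
  = 1.019 / 64.80 = 0.01573 h⁻¹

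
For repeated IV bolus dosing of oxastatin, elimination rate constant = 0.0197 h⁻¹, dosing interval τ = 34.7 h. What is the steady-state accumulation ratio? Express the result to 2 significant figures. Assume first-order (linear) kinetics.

e^(−kτ) = e^(−0.01970 × 34.7) = 0.5048
Accumulation ratio R = 1 / (1 − e^(−kτ)) = 1 / (1 − 0.5048) = 2.019

2.0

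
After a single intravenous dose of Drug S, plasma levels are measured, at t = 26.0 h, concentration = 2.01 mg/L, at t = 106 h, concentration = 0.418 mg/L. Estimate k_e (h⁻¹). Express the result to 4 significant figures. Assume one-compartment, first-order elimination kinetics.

k = ln(C₁/C₂) / (t₂ − t₁) = ln(2.01/0.418) / (106 − 26.0)
  = 1.570 / 80.00 = 0.01963 h⁻¹

0.01963 h⁻¹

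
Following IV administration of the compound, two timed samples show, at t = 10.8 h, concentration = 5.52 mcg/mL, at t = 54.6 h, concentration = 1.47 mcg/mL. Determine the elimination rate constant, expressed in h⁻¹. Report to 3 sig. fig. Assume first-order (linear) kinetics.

k = ln(C₁/C₂) / (t₂ − t₁) = ln(5.52/1.47) / (54.6 − 10.8)
  = 1.323 / 43.80 = 0.03021 h⁻¹

0.0302 h⁻¹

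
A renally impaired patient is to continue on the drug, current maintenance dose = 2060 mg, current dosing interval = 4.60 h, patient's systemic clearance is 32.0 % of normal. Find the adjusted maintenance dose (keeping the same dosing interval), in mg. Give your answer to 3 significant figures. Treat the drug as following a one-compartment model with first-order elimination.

659 mg

To keep the same average steady-state level, dosing rate must scale with clearance.
CL ratio = 32.0 / 100 = 0.3200
New dose (same interval) = 2060 × 0.3200 = 659.2 mg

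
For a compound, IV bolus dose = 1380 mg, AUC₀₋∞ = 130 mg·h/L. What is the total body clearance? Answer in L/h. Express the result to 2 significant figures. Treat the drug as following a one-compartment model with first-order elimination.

CL = Dose / AUC = 1380 / 130 = 10.62 L/h

11 L/h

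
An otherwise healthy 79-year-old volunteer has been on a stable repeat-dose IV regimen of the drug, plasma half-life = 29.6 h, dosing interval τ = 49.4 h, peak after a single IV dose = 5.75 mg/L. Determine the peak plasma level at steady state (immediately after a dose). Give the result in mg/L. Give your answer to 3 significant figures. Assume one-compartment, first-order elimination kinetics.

8.39 mg/L

k = ln2 / t½ = 0.693147 / 29.6 = 0.02342 h⁻¹
e^(−kτ) = e^(−0.02342 × 49.4) = 0.3144
Accumulation ratio R = 1 / (1 − e^(−kτ)) = 1 / (1 − 0.3144) = 1.459
Steady-state peak = C₀ × R = 5.75 × 1.459 = 8.389 mg/L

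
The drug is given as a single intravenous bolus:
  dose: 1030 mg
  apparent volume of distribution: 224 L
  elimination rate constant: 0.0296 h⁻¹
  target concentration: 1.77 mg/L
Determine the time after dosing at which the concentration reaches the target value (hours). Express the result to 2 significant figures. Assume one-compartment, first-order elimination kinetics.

32 h

C₀ = Dose / Vd = 1030 / 224 = 4.598 mg/L
t = ln(C₀ / C) / k = ln(4.598 / 1.77) / 0.02960
  = ln(2.598) / 0.02960 = 0.9547 / 0.02960 = 32.25 h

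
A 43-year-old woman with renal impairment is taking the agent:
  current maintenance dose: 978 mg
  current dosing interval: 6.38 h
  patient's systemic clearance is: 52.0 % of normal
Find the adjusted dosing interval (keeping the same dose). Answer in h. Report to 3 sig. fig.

12.3 h

To keep the same average steady-state level, dosing rate must scale with clearance.
CL ratio = 52.0 / 100 = 0.5200
New interval (same dose) = 6.38 / 0.5200 = 12.27 h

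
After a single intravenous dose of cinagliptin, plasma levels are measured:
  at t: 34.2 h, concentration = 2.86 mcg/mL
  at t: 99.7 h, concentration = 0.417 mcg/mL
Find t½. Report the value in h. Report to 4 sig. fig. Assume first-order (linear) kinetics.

23.58 h

k = ln(C₁/C₂) / (t₂ − t₁) = ln(2.86/0.417) / (99.7 − 34.2)
  = 1.925 / 65.50 = 0.02939 h⁻¹
t½ = ln2 / k = 0.693147 / 0.02939 = 23.58 h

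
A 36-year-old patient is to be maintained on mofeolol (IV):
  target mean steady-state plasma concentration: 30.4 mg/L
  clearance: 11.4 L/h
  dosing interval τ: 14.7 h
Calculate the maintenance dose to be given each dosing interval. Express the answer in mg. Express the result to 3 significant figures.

5090 mg

At steady state, Dose/τ = Css × CL.
Dose = Css × CL × τ = 30.4 × 11.40 × 14.7 = 5094 mg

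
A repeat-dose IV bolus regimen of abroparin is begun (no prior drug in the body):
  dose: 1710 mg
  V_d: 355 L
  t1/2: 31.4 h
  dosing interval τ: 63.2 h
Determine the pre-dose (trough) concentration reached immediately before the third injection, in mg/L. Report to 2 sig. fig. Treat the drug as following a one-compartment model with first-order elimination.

1.5 mg/L

C₀ per dose = Dose / Vd = 1710 / 355 = 4.817 mg/L
k = ln2 / t½ = 0.693147 / 31.4 = 0.02207 h⁻¹
Fraction remaining after one interval: r = e^(−kτ) = e^(−0.02207 × 63.2) = 0.2479
Before dose 3, 2 doses have been given (aged 1τ, 2τ).
C_trough = C₀ × (r + r²) = 4.817 × (0.2479 + 0.06145) = 1.490 mg/L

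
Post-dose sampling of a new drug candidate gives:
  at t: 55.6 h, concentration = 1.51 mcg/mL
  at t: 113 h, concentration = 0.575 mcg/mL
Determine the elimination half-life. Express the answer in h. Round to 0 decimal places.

41 h

k = ln(C₁/C₂) / (t₂ − t₁) = ln(1.51/0.575) / (113 − 55.6)
  = 0.9655 / 57.40 = 0.01682 h⁻¹
t½ = ln2 / k = 0.693147 / 0.01682 = 41.21 h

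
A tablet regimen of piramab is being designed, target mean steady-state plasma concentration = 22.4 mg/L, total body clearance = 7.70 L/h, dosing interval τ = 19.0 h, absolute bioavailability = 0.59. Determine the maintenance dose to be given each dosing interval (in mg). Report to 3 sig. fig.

5550 mg

At steady state, F × (Dose/τ) = Css × CL.
Dose = Css × CL × τ / F = 22.4 × 7.700 × 19.0 / 0.59 = 5554 mg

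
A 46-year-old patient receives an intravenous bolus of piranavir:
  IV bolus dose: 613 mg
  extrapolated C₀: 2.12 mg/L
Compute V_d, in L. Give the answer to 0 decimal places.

Vd = Dose / C₀ = 613.0 / 2.12 = 289.2 L

289 L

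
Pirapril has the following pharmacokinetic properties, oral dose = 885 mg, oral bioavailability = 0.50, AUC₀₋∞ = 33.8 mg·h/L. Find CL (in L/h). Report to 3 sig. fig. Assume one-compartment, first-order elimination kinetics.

13.1 L/h

CL = F·Dose / AUC = 0.50 × 885 / 33.8 = 13.09 L/h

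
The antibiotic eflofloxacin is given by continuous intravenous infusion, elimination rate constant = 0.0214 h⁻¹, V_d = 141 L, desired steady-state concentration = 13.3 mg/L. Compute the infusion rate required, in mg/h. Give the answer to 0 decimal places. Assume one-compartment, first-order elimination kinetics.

CL = k × Vd = 0.02140 × 141 = 3.017 L/h
At steady state, infusion rate R₀ = Css × CL = 13.3 × 3.017 = 40.13 mg/h

40 mg/h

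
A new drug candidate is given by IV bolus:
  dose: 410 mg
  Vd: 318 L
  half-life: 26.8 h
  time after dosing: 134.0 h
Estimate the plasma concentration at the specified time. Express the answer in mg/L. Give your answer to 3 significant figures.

0.0403 mg/L

C₀ = Dose / Vd = 410.0 / 318 = 1.289 mg/L
k = ln2 / t½ = 0.693147 / 26.8 = 0.02586 h⁻¹
t / t½ = 134.0 / 26.8 = 5 half-lives
C = C₀ × (1/2)^5 = 1.289 × 0.03125 = 0.04028 mg/L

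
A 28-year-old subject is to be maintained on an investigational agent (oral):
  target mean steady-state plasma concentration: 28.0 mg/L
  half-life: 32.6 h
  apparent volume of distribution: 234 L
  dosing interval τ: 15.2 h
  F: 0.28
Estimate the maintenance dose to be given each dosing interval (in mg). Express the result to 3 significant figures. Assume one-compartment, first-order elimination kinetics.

k = ln2 / t½ = 0.693147 / 32.6 = 0.02126 h⁻¹
CL = k × Vd = 0.02126 × 234 = 4.975 L/h
At steady state, F × (Dose/τ) = Css × CL.
Dose = Css × CL × τ / F = 28.0 × 4.975 × 15.2 / 0.28 = 7562 mg

7560 mg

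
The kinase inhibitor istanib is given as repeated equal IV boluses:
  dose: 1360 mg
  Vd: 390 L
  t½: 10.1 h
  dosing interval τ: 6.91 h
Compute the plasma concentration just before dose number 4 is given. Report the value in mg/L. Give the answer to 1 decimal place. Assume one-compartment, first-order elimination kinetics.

C₀ per dose = Dose / Vd = 1360 / 390 = 3.487 mg/L
k = ln2 / t½ = 0.693147 / 10.1 = 0.06863 h⁻¹
Fraction remaining after one interval: r = e^(−kτ) = e^(−0.06863 × 6.91) = 0.6224
Before dose 4, 3 doses have been given (aged 1τ, 2τ, 3τ).
C_trough = C₀ × (r + r² + … + r^3) = C₀ × r(1−r^3)/(1−r)
        = 3.487 × 0.6224 × (1 − 0.2411) / (1 − 0.6224) = 4.362 mg/L

4.4 mg/L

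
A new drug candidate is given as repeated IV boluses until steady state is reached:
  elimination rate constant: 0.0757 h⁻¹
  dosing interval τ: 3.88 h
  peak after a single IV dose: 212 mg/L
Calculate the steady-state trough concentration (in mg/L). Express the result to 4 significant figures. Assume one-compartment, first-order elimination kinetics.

e^(−kτ) = e^(−0.07570 × 3.88) = 0.7455
Accumulation ratio R = 1 / (1 − e^(−kτ)) = 1 / (1 − 0.7455) = 3.929
Steady-state trough = C₀ × R × e^(−kτ) = 212 × 3.929 × 0.7455 = 621.0 mg/L

621.0 mg/L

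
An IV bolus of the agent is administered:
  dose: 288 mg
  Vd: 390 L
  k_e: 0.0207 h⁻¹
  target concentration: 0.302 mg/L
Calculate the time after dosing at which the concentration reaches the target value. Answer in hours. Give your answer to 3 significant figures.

43.2 h

C₀ = Dose / Vd = 288.0 / 390 = 0.7385 mg/L
t = ln(C₀ / C) / k = ln(0.7385 / 0.302) / 0.02070
  = ln(2.445) / 0.02070 = 0.8940 / 0.02070 = 43.19 h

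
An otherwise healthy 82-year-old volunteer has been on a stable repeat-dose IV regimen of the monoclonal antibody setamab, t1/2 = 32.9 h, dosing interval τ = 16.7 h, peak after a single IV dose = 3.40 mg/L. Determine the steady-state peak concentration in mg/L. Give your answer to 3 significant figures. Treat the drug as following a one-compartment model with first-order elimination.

k = ln2 / t½ = 0.693147 / 32.9 = 0.02107 h⁻¹
e^(−kτ) = e^(−0.02107 × 16.7) = 0.7034
Accumulation ratio R = 1 / (1 − e^(−kτ)) = 1 / (1 − 0.7034) = 3.372
Steady-state peak = C₀ × R = 3.40 × 3.372 = 11.46 mg/L

11.5 mg/L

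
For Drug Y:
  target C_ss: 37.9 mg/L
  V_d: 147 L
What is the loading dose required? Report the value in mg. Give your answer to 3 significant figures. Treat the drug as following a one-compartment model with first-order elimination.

5570 mg

LD = Css × Vd = 37.9 × 147 = 5571 mg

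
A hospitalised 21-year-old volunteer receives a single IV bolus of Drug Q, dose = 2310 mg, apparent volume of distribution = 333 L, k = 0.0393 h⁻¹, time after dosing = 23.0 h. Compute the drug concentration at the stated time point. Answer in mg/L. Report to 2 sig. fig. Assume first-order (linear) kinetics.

C₀ = Dose / Vd = 2310 / 333 = 6.937 mg/L
C = C₀ · e^(−k·t) = 6.937 × e^(−0.03930 × 23.0)
  = 6.937 × 0.4050 = 2.809 mg/L

2.8 mg/L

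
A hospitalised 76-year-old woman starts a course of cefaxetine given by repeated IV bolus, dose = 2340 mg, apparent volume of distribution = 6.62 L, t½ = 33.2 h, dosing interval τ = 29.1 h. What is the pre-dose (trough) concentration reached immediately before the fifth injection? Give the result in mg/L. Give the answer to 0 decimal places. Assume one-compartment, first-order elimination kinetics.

386 mg/L

C₀ per dose = Dose / Vd = 2340 / 6.62 = 353.5 mg/L
k = ln2 / t½ = 0.693147 / 33.2 = 0.02088 h⁻¹
Fraction remaining after one interval: r = e^(−kτ) = e^(−0.02088 × 29.1) = 0.5447
Before dose 5, 4 doses have been given (aged 1τ, 2τ, 3τ, 4τ).
C_trough = C₀ × (r + r² + … + r^4) = C₀ × r(1−r^4)/(1−r)
        = 353.5 × 0.5447 × (1 − 0.08803) / (1 − 0.5447) = 385.7 mg/L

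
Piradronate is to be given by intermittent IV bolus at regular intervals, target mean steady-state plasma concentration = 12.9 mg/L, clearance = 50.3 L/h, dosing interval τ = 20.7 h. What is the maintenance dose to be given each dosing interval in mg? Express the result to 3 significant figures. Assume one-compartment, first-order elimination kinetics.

At steady state, Dose/τ = Css × CL.
Dose = Css × CL × τ = 12.9 × 50.30 × 20.7 = 13430 mg

13400 mg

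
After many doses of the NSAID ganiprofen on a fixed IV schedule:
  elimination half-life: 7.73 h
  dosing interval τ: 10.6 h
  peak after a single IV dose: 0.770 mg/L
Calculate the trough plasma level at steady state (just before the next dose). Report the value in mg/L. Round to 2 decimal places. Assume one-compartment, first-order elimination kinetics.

k = ln2 / t½ = 0.693147 / 7.73 = 0.08967 h⁻¹
e^(−kτ) = e^(−0.08967 × 10.6) = 0.3865
Accumulation ratio R = 1 / (1 − e^(−kτ)) = 1 / (1 − 0.3865) = 1.630
Steady-state trough = C₀ × R × e^(−kτ) = 0.770 × 1.630 × 0.3865 = 0.4851 mg/L

0.49 mg/L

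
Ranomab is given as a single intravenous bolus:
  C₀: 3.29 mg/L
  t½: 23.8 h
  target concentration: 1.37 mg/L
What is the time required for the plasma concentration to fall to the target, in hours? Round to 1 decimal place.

k = ln2 / t½ = 0.693147 / 23.8 = 0.02912 h⁻¹
t = ln(C₀ / C) / k = ln(3.290 / 1.37) / 0.02912
  = ln(2.401) / 0.02912 = 0.8759 / 0.02912 = 30.08 h

30.1 h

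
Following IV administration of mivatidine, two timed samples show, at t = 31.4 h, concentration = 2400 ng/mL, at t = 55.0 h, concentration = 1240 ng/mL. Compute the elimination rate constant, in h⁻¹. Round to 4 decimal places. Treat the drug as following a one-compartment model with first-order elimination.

k = ln(C₁/C₂) / (t₂ − t₁) = ln(2400/1240) / (55.0 − 31.4)
  = 0.6604 / 23.60 = 0.02798 h⁻¹

0.0280 h⁻¹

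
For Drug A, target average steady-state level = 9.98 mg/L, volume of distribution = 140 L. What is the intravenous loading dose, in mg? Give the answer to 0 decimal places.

LD = Css × Vd = 9.98 × 140 = 1397 mg

1397 mg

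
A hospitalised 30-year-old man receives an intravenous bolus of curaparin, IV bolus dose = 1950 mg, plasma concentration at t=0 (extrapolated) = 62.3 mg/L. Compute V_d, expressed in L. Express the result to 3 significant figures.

Vd = Dose / C₀ = 1950 / 62.3 = 31.30 L

31.3 L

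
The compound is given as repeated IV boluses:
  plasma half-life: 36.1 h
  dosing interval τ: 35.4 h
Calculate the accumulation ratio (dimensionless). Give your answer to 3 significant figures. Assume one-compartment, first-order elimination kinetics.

2.03

k = ln2 / t½ = 0.693147 / 36.1 = 0.01920 h⁻¹
e^(−kτ) = e^(−0.01920 × 35.4) = 0.5068
Accumulation ratio R = 1 / (1 − e^(−kτ)) = 1 / (1 − 0.5068) = 2.028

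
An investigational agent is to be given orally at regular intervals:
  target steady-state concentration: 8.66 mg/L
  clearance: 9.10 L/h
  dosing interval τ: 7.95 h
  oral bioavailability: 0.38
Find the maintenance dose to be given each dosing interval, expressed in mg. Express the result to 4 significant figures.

1649 mg

At steady state, F × (Dose/τ) = Css × CL.
Dose = Css × CL × τ / F = 8.66 × 9.100 × 7.95 / 0.38 = 1649 mg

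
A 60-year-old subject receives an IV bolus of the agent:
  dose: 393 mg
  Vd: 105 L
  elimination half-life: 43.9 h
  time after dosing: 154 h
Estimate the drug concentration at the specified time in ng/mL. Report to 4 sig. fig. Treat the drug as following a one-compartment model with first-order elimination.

C₀ = Dose / Vd = 393.0 / 105 = 3.743 mg/L
k = ln2 / t½ = 0.693147 / 43.9 = 0.01579 h⁻¹
C = C₀ · e^(−k·t) = 3.743 × e^(−0.01579 × 154)
  = 3.743 × 0.08789 = 0.3290 mg/L
Convert: 0.3290 mg/L × 1000 = 329.0 ng/mL

329.0 ng/mL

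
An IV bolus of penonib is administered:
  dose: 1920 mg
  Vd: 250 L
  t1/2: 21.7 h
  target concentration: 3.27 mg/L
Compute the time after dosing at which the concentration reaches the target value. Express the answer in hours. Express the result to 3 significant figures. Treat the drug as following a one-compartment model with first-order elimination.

C₀ = Dose / Vd = 1920 / 250 = 7.680 mg/L
k = ln2 / t½ = 0.693147 / 21.7 = 0.03194 h⁻¹
t = ln(C₀ / C) / k = ln(7.680 / 3.27) / 0.03194
  = ln(2.349) / 0.03194 = 0.8540 / 0.03194 = 26.74 h

26.7 h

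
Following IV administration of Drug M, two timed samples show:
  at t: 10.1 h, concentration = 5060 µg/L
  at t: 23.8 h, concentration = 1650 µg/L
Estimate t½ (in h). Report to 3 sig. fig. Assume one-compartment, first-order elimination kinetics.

k = ln(C₁/C₂) / (t₂ − t₁) = ln(5060/1650) / (23.8 − 10.1)
  = 1.121 / 13.70 = 0.08182 h⁻¹
t½ = ln2 / k = 0.693147 / 0.08182 = 8.472 h

8.47 h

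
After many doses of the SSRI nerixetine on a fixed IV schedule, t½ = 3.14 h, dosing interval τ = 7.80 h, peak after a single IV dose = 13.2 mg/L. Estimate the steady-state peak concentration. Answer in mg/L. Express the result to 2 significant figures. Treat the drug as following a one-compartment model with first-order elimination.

k = ln2 / t½ = 0.693147 / 3.14 = 0.2207 h⁻¹
e^(−kτ) = e^(−0.2207 × 7.80) = 0.1788
Accumulation ratio R = 1 / (1 − e^(−kτ)) = 1 / (1 − 0.1788) = 1.218
Steady-state peak = C₀ × R = 13.2 × 1.218 = 16.08 mg/L

16 mg/L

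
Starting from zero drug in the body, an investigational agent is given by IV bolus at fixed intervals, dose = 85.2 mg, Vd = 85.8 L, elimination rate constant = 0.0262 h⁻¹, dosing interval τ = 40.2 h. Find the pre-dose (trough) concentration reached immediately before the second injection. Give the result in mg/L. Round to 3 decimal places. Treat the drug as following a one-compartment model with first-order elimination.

0.346 mg/L

C₀ per dose = Dose / Vd = 85.2 / 85.8 = 0.9930 mg/L
Fraction remaining after one interval: r = e^(−kτ) = e^(−0.02620 × 40.2) = 0.3488
Before dose 2, 1 dose has been given (aged 1τ).
C_trough = C₀ × r = 0.9930 × 0.3488 = 0.3464 mg/L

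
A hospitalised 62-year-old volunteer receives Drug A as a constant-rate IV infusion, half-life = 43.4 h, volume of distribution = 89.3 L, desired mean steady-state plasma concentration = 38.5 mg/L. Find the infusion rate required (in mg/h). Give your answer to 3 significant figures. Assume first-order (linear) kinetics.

k = ln2 / t½ = 0.693147 / 43.4 = 0.01597 h⁻¹
CL = k × Vd = 0.01597 × 89.3 = 1.426 L/h
At steady state, infusion rate R₀ = Css × CL = 38.5 × 1.426 = 54.90 mg/h

54.9 mg/h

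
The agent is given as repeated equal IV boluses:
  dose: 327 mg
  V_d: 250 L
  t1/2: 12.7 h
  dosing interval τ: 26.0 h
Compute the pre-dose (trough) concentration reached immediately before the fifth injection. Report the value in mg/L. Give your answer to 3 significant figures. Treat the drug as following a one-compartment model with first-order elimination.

0.416 mg/L

C₀ per dose = Dose / Vd = 327 / 250 = 1.308 mg/L
k = ln2 / t½ = 0.693147 / 12.7 = 0.05458 h⁻¹
Fraction remaining after one interval: r = e^(−kτ) = e^(−0.05458 × 26.0) = 0.2419
Before dose 5, 4 doses have been given (aged 1τ, 2τ, 3τ, 4τ).
C_trough = C₀ × (r + r² + … + r^4) = C₀ × r(1−r^4)/(1−r)
        = 1.308 × 0.2419 × (1 − 0.003424) / (1 − 0.2419) = 0.4159 mg/L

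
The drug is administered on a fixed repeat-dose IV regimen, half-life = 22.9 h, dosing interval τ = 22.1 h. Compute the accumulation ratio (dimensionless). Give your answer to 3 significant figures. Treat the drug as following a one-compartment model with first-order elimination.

2.05

k = ln2 / t½ = 0.693147 / 22.9 = 0.03027 h⁻¹
e^(−kτ) = e^(−0.03027 × 22.1) = 0.5122
Accumulation ratio R = 1 / (1 − e^(−kτ)) = 1 / (1 − 0.5122) = 2.050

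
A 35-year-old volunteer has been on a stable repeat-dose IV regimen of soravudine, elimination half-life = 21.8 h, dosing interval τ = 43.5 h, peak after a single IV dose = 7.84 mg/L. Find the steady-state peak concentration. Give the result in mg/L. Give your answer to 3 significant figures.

10.5 mg/L

k = ln2 / t½ = 0.693147 / 21.8 = 0.03180 h⁻¹
e^(−kτ) = e^(−0.03180 × 43.5) = 0.2507
Accumulation ratio R = 1 / (1 − e^(−kτ)) = 1 / (1 − 0.2507) = 1.335
Steady-state peak = C₀ × R = 7.84 × 1.335 = 10.47 mg/L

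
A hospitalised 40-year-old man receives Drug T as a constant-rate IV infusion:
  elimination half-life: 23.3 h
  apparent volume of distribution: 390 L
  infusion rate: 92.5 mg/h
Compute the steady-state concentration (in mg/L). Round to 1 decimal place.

8.0 mg/L

k = ln2 / t½ = 0.693147 / 23.3 = 0.02975 h⁻¹
CL = k × Vd = 0.02975 × 390 = 11.60 L/h
At steady state Css = R₀ / CL = 92.5 / 11.60 = 7.974 mg/L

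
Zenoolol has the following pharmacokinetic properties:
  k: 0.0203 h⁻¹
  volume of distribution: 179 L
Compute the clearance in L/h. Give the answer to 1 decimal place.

CL = k × Vd = 0.0203 × 179 = 3.634 L/h

3.6 L/h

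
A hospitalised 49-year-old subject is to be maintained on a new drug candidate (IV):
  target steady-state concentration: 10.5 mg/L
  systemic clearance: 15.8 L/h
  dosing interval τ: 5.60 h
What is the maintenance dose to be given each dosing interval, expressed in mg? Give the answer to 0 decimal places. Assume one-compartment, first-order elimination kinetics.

929 mg

At steady state, Dose/τ = Css × CL.
Dose = Css × CL × τ = 10.5 × 15.80 × 5.60 = 929.0 mg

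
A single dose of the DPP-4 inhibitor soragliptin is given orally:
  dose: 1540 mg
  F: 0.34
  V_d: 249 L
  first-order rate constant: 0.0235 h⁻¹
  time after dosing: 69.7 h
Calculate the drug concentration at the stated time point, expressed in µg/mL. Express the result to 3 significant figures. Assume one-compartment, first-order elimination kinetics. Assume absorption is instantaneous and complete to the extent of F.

0.409 µg/mL

Amount reaching circulation = F × Dose = 0.34 × 1540 = 523.6 mg
C₀ = F·Dose / Vd = 523.6 / 249 = 2.103 mg/L
C = C₀ · e^(−k·t) = 2.103 × e^(−0.02350 × 69.7)
  = 2.103 × 0.1944 = 0.4088 mg/L
(0.4088 mg/L = 0.4088 µg/mL)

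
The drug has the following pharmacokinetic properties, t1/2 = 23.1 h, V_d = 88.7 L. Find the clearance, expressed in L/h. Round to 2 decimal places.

2.66 L/h

k = ln2 / t½ = 0.693147 / 23.1 = 0.03001 h⁻¹
CL = k × Vd = 0.03001 × 88.7 = 2.662 L/h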